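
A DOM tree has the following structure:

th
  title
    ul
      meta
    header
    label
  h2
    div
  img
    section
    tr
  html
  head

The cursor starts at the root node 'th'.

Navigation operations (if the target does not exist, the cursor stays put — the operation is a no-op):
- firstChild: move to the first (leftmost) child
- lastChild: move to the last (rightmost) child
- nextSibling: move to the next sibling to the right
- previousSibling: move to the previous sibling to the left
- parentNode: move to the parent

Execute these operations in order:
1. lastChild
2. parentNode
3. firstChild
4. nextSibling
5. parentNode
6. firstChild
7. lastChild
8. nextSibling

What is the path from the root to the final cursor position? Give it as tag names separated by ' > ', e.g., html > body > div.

Answer: th > title > label

Derivation:
After 1 (lastChild): head
After 2 (parentNode): th
After 3 (firstChild): title
After 4 (nextSibling): h2
After 5 (parentNode): th
After 6 (firstChild): title
After 7 (lastChild): label
After 8 (nextSibling): label (no-op, stayed)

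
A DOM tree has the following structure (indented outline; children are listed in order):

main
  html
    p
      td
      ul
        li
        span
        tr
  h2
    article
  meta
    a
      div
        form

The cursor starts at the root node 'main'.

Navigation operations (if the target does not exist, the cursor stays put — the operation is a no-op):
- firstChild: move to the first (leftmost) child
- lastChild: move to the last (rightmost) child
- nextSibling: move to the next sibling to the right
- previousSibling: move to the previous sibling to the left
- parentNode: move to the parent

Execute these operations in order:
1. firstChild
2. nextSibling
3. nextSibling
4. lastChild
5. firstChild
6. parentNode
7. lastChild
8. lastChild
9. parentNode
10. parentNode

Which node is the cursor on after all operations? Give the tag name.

After 1 (firstChild): html
After 2 (nextSibling): h2
After 3 (nextSibling): meta
After 4 (lastChild): a
After 5 (firstChild): div
After 6 (parentNode): a
After 7 (lastChild): div
After 8 (lastChild): form
After 9 (parentNode): div
After 10 (parentNode): a

Answer: a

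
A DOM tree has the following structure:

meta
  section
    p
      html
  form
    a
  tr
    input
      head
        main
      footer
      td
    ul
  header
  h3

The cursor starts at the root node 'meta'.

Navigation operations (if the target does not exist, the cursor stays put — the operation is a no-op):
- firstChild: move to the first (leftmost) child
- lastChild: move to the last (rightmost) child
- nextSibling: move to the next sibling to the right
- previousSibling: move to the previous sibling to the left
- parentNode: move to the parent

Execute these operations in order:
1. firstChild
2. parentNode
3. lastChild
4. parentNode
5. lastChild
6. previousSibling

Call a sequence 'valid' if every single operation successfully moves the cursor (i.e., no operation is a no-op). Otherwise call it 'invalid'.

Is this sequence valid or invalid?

After 1 (firstChild): section
After 2 (parentNode): meta
After 3 (lastChild): h3
After 4 (parentNode): meta
After 5 (lastChild): h3
After 6 (previousSibling): header

Answer: valid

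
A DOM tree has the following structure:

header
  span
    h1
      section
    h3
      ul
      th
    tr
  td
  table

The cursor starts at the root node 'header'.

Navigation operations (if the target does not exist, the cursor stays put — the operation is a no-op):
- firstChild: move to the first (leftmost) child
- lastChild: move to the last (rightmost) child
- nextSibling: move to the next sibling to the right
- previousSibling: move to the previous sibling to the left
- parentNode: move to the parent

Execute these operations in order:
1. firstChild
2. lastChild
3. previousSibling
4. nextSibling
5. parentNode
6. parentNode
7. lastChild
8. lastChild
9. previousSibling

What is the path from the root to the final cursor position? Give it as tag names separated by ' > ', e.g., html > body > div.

Answer: header > td

Derivation:
After 1 (firstChild): span
After 2 (lastChild): tr
After 3 (previousSibling): h3
After 4 (nextSibling): tr
After 5 (parentNode): span
After 6 (parentNode): header
After 7 (lastChild): table
After 8 (lastChild): table (no-op, stayed)
After 9 (previousSibling): td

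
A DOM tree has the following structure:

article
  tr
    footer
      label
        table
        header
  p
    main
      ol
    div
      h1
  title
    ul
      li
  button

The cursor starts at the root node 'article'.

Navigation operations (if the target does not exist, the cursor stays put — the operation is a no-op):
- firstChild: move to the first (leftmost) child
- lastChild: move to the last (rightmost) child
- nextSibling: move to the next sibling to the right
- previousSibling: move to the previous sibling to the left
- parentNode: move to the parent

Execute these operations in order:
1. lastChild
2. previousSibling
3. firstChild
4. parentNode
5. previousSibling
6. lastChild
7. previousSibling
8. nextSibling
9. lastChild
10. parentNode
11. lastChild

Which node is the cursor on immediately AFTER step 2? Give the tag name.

Answer: title

Derivation:
After 1 (lastChild): button
After 2 (previousSibling): title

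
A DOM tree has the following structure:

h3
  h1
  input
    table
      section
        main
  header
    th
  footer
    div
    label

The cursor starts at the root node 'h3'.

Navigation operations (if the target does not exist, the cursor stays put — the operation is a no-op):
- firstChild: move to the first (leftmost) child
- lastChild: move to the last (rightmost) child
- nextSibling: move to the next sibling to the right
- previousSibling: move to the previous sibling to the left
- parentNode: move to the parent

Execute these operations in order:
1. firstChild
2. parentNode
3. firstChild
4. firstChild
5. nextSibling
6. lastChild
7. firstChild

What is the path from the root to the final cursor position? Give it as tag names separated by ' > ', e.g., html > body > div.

After 1 (firstChild): h1
After 2 (parentNode): h3
After 3 (firstChild): h1
After 4 (firstChild): h1 (no-op, stayed)
After 5 (nextSibling): input
After 6 (lastChild): table
After 7 (firstChild): section

Answer: h3 > input > table > section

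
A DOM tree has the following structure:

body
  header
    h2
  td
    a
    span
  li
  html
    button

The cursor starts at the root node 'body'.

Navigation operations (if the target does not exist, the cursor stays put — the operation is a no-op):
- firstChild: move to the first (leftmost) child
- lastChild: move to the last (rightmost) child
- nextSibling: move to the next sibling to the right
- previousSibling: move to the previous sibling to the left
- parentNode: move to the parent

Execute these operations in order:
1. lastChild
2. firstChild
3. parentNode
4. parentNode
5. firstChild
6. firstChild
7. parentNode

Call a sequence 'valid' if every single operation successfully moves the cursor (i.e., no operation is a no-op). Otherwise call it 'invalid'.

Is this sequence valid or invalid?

After 1 (lastChild): html
After 2 (firstChild): button
After 3 (parentNode): html
After 4 (parentNode): body
After 5 (firstChild): header
After 6 (firstChild): h2
After 7 (parentNode): header

Answer: valid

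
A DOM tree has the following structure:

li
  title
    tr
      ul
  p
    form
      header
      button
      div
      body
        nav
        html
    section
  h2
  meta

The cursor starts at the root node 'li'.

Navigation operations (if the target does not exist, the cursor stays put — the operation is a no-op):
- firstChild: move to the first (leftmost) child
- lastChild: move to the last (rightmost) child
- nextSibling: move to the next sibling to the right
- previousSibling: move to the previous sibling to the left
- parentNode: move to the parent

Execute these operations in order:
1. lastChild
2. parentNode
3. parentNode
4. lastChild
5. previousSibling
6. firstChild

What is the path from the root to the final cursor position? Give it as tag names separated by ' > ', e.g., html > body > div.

After 1 (lastChild): meta
After 2 (parentNode): li
After 3 (parentNode): li (no-op, stayed)
After 4 (lastChild): meta
After 5 (previousSibling): h2
After 6 (firstChild): h2 (no-op, stayed)

Answer: li > h2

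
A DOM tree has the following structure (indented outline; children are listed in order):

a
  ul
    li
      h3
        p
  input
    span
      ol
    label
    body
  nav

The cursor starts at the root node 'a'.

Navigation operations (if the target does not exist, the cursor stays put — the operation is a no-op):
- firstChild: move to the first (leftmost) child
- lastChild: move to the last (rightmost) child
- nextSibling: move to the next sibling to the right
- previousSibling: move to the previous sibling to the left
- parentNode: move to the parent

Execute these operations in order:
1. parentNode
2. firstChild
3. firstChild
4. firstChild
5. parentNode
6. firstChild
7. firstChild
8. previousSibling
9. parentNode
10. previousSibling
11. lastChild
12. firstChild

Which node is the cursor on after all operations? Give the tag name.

Answer: p

Derivation:
After 1 (parentNode): a (no-op, stayed)
After 2 (firstChild): ul
After 3 (firstChild): li
After 4 (firstChild): h3
After 5 (parentNode): li
After 6 (firstChild): h3
After 7 (firstChild): p
After 8 (previousSibling): p (no-op, stayed)
After 9 (parentNode): h3
After 10 (previousSibling): h3 (no-op, stayed)
After 11 (lastChild): p
After 12 (firstChild): p (no-op, stayed)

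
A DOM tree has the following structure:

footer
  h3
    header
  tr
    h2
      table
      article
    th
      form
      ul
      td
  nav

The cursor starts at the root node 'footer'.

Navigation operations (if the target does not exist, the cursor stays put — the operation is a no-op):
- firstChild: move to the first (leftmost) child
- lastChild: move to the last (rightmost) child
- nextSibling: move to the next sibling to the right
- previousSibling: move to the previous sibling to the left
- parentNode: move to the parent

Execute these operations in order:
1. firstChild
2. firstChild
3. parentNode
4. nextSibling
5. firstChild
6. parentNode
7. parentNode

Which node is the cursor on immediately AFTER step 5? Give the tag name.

After 1 (firstChild): h3
After 2 (firstChild): header
After 3 (parentNode): h3
After 4 (nextSibling): tr
After 5 (firstChild): h2

Answer: h2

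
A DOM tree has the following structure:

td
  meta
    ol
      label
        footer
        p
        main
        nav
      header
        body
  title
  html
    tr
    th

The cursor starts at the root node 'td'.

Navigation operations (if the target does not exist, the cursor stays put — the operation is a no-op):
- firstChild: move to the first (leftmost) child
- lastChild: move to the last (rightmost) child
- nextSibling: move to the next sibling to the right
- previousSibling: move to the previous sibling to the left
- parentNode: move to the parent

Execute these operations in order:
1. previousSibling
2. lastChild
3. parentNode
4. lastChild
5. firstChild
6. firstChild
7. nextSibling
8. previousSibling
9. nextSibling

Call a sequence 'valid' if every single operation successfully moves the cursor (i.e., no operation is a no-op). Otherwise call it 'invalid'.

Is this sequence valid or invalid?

After 1 (previousSibling): td (no-op, stayed)
After 2 (lastChild): html
After 3 (parentNode): td
After 4 (lastChild): html
After 5 (firstChild): tr
After 6 (firstChild): tr (no-op, stayed)
After 7 (nextSibling): th
After 8 (previousSibling): tr
After 9 (nextSibling): th

Answer: invalid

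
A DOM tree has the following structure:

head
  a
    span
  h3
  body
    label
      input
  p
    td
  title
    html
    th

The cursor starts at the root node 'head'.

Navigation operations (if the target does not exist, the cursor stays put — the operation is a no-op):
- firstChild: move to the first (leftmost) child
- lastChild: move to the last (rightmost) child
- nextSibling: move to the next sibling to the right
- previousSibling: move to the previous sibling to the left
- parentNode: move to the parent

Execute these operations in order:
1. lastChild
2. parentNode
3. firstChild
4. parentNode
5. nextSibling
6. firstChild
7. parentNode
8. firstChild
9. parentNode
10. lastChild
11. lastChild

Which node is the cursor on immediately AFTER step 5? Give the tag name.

Answer: head

Derivation:
After 1 (lastChild): title
After 2 (parentNode): head
After 3 (firstChild): a
After 4 (parentNode): head
After 5 (nextSibling): head (no-op, stayed)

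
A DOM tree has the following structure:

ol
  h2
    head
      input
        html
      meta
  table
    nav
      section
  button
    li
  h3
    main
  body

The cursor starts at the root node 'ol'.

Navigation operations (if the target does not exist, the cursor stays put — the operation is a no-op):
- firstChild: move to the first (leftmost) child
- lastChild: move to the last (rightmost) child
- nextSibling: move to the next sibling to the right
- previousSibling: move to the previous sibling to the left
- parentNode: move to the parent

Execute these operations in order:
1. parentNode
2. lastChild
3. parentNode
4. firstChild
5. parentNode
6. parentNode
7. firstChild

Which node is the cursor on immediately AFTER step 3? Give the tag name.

Answer: ol

Derivation:
After 1 (parentNode): ol (no-op, stayed)
After 2 (lastChild): body
After 3 (parentNode): ol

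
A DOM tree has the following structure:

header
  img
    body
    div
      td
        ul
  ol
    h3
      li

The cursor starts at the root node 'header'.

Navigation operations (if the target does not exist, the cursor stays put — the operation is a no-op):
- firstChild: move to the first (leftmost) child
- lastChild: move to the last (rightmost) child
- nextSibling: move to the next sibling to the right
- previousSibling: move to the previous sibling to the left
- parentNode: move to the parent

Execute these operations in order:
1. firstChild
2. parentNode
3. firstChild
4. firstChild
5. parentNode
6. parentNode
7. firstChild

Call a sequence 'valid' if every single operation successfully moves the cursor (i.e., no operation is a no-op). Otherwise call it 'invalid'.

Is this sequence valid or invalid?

After 1 (firstChild): img
After 2 (parentNode): header
After 3 (firstChild): img
After 4 (firstChild): body
After 5 (parentNode): img
After 6 (parentNode): header
After 7 (firstChild): img

Answer: valid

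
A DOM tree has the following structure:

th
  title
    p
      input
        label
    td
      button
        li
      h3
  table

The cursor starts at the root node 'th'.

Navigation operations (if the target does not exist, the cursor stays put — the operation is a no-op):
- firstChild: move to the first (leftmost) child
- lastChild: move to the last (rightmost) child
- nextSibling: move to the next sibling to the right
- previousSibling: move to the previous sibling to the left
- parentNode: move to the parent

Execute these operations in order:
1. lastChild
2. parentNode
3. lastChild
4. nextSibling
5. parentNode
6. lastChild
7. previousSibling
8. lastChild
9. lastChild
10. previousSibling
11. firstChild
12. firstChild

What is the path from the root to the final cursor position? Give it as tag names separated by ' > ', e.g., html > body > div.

Answer: th > title > td > button > li

Derivation:
After 1 (lastChild): table
After 2 (parentNode): th
After 3 (lastChild): table
After 4 (nextSibling): table (no-op, stayed)
After 5 (parentNode): th
After 6 (lastChild): table
After 7 (previousSibling): title
After 8 (lastChild): td
After 9 (lastChild): h3
After 10 (previousSibling): button
After 11 (firstChild): li
After 12 (firstChild): li (no-op, stayed)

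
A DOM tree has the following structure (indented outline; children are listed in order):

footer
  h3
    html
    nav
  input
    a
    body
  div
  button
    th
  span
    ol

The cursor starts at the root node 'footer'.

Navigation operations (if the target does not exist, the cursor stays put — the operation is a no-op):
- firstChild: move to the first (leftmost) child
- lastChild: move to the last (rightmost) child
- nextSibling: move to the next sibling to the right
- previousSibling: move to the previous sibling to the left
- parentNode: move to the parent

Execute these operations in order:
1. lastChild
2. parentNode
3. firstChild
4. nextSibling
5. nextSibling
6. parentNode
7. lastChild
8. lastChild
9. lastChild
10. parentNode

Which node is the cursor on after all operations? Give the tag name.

After 1 (lastChild): span
After 2 (parentNode): footer
After 3 (firstChild): h3
After 4 (nextSibling): input
After 5 (nextSibling): div
After 6 (parentNode): footer
After 7 (lastChild): span
After 8 (lastChild): ol
After 9 (lastChild): ol (no-op, stayed)
After 10 (parentNode): span

Answer: span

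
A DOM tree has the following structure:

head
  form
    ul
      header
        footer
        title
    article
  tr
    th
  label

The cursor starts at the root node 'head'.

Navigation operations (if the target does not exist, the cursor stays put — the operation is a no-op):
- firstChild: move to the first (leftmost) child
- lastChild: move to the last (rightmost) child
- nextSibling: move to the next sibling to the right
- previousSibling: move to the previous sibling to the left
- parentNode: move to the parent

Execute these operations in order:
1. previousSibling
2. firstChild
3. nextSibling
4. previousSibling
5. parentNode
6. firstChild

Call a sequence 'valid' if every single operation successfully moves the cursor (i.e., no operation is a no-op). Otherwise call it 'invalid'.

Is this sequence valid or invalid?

Answer: invalid

Derivation:
After 1 (previousSibling): head (no-op, stayed)
After 2 (firstChild): form
After 3 (nextSibling): tr
After 4 (previousSibling): form
After 5 (parentNode): head
After 6 (firstChild): form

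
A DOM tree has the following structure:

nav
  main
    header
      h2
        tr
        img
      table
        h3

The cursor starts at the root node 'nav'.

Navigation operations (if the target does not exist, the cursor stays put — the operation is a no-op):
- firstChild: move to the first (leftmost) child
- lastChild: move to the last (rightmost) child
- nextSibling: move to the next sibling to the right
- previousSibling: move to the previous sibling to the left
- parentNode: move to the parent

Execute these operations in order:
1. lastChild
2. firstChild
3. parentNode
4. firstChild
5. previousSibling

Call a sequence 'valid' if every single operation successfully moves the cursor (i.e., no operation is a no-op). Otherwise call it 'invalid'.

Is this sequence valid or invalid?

Answer: invalid

Derivation:
After 1 (lastChild): main
After 2 (firstChild): header
After 3 (parentNode): main
After 4 (firstChild): header
After 5 (previousSibling): header (no-op, stayed)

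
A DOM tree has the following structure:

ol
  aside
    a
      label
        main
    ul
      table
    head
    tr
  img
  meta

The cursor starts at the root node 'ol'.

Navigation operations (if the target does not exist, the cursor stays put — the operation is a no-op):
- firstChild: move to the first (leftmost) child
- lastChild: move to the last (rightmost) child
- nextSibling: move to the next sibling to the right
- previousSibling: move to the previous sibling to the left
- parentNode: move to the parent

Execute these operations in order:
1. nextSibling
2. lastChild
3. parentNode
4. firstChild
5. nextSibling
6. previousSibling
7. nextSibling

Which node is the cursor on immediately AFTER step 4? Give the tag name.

Answer: aside

Derivation:
After 1 (nextSibling): ol (no-op, stayed)
After 2 (lastChild): meta
After 3 (parentNode): ol
After 4 (firstChild): aside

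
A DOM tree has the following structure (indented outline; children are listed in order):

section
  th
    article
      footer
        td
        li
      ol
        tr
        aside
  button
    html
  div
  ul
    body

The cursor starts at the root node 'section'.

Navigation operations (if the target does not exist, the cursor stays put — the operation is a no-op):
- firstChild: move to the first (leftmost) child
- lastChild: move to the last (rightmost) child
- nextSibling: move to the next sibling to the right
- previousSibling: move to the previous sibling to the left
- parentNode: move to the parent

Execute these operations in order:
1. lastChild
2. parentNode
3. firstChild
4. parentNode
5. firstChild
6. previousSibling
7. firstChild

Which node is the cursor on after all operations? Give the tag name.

After 1 (lastChild): ul
After 2 (parentNode): section
After 3 (firstChild): th
After 4 (parentNode): section
After 5 (firstChild): th
After 6 (previousSibling): th (no-op, stayed)
After 7 (firstChild): article

Answer: article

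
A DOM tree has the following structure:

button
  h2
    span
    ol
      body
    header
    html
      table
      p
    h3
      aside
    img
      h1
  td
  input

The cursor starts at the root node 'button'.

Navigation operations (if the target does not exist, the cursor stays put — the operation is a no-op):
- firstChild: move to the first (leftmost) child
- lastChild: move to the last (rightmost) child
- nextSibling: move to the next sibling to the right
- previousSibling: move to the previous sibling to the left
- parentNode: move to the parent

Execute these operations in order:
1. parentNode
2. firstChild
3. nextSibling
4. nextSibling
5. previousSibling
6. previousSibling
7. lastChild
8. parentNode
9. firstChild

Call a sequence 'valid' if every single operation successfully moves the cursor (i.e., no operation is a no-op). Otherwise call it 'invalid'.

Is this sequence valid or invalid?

Answer: invalid

Derivation:
After 1 (parentNode): button (no-op, stayed)
After 2 (firstChild): h2
After 3 (nextSibling): td
After 4 (nextSibling): input
After 5 (previousSibling): td
After 6 (previousSibling): h2
After 7 (lastChild): img
After 8 (parentNode): h2
After 9 (firstChild): span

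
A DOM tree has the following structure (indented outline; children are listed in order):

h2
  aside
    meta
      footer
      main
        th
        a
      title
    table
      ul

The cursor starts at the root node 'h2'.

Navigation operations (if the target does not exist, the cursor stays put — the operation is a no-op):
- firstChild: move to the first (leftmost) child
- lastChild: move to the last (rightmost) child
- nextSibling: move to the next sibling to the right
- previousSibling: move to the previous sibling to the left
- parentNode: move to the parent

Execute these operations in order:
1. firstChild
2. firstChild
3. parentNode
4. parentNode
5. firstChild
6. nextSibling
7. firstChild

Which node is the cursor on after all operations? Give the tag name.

Answer: meta

Derivation:
After 1 (firstChild): aside
After 2 (firstChild): meta
After 3 (parentNode): aside
After 4 (parentNode): h2
After 5 (firstChild): aside
After 6 (nextSibling): aside (no-op, stayed)
After 7 (firstChild): meta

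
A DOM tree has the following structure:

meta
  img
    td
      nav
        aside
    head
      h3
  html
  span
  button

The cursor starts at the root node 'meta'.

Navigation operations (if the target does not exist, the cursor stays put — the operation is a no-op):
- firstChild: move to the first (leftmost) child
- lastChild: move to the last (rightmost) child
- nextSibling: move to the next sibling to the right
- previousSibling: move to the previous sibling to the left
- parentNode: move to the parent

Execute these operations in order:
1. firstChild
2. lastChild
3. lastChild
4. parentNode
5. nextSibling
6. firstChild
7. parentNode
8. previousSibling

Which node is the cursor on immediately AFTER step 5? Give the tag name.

Answer: head

Derivation:
After 1 (firstChild): img
After 2 (lastChild): head
After 3 (lastChild): h3
After 4 (parentNode): head
After 5 (nextSibling): head (no-op, stayed)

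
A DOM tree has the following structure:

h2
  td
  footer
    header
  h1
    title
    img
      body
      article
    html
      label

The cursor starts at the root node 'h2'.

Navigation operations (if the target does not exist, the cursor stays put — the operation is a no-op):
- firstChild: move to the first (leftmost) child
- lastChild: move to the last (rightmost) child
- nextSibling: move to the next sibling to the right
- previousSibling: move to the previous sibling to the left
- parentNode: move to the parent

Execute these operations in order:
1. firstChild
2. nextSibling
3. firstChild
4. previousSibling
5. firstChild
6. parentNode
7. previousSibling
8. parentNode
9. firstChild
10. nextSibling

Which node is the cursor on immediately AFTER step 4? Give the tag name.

After 1 (firstChild): td
After 2 (nextSibling): footer
After 3 (firstChild): header
After 4 (previousSibling): header (no-op, stayed)

Answer: header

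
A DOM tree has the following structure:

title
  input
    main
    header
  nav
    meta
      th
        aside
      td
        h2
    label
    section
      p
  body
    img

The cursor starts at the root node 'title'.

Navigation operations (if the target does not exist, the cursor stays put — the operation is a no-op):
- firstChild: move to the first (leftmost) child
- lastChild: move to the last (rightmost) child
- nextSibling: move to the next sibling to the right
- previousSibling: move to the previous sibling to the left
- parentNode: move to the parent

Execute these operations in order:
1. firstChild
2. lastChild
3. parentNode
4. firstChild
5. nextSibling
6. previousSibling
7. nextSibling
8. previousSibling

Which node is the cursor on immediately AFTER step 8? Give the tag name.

After 1 (firstChild): input
After 2 (lastChild): header
After 3 (parentNode): input
After 4 (firstChild): main
After 5 (nextSibling): header
After 6 (previousSibling): main
After 7 (nextSibling): header
After 8 (previousSibling): main

Answer: main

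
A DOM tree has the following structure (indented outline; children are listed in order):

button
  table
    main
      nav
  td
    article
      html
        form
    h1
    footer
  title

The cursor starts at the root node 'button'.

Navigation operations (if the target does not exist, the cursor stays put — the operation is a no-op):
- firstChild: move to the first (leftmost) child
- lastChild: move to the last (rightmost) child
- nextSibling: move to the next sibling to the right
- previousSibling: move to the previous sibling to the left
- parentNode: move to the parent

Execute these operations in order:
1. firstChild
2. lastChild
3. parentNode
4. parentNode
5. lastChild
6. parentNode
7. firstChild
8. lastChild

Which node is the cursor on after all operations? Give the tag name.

After 1 (firstChild): table
After 2 (lastChild): main
After 3 (parentNode): table
After 4 (parentNode): button
After 5 (lastChild): title
After 6 (parentNode): button
After 7 (firstChild): table
After 8 (lastChild): main

Answer: main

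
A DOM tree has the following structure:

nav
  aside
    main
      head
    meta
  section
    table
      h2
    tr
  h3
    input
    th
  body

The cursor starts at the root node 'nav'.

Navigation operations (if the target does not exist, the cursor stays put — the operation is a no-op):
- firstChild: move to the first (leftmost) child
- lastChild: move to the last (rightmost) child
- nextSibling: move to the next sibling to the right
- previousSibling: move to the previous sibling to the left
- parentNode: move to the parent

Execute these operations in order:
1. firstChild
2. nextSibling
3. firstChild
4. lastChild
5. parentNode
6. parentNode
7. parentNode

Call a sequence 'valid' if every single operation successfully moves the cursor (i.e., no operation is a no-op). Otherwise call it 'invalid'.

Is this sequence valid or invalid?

Answer: valid

Derivation:
After 1 (firstChild): aside
After 2 (nextSibling): section
After 3 (firstChild): table
After 4 (lastChild): h2
After 5 (parentNode): table
After 6 (parentNode): section
After 7 (parentNode): nav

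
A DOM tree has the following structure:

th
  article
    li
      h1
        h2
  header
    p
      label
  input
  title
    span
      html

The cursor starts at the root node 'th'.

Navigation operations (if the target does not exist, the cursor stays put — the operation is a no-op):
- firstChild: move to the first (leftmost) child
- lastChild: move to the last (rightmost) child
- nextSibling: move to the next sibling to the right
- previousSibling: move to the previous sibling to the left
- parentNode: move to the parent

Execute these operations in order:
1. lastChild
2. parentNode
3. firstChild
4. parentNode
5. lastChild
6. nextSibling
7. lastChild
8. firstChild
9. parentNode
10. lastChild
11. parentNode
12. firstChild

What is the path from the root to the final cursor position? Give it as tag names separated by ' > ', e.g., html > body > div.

After 1 (lastChild): title
After 2 (parentNode): th
After 3 (firstChild): article
After 4 (parentNode): th
After 5 (lastChild): title
After 6 (nextSibling): title (no-op, stayed)
After 7 (lastChild): span
After 8 (firstChild): html
After 9 (parentNode): span
After 10 (lastChild): html
After 11 (parentNode): span
After 12 (firstChild): html

Answer: th > title > span > html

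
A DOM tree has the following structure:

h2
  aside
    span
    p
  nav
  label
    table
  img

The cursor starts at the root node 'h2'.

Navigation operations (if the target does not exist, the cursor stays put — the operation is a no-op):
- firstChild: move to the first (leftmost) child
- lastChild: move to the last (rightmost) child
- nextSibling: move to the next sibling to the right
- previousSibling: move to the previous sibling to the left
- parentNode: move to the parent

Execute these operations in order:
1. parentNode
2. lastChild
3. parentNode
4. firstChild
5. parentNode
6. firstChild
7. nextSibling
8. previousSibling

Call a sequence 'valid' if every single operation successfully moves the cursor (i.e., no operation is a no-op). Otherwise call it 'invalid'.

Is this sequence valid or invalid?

After 1 (parentNode): h2 (no-op, stayed)
After 2 (lastChild): img
After 3 (parentNode): h2
After 4 (firstChild): aside
After 5 (parentNode): h2
After 6 (firstChild): aside
After 7 (nextSibling): nav
After 8 (previousSibling): aside

Answer: invalid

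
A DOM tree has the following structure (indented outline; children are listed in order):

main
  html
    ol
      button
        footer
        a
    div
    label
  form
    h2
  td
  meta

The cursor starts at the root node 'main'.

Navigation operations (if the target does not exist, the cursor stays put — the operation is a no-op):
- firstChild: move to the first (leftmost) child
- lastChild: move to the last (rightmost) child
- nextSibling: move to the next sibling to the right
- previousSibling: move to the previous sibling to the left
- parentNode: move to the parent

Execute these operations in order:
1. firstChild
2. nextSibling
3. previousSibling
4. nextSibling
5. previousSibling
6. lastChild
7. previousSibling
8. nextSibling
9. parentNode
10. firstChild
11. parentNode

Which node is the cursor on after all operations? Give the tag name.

After 1 (firstChild): html
After 2 (nextSibling): form
After 3 (previousSibling): html
After 4 (nextSibling): form
After 5 (previousSibling): html
After 6 (lastChild): label
After 7 (previousSibling): div
After 8 (nextSibling): label
After 9 (parentNode): html
After 10 (firstChild): ol
After 11 (parentNode): html

Answer: html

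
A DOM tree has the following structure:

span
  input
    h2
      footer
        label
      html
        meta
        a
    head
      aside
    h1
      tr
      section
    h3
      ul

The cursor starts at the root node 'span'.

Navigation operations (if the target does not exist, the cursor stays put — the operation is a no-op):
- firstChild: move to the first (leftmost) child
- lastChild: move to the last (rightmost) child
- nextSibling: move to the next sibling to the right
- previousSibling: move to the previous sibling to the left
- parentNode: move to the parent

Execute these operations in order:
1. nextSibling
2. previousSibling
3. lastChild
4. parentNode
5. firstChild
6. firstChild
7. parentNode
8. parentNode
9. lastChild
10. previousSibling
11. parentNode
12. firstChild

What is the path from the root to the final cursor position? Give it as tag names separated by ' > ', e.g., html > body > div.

After 1 (nextSibling): span (no-op, stayed)
After 2 (previousSibling): span (no-op, stayed)
After 3 (lastChild): input
After 4 (parentNode): span
After 5 (firstChild): input
After 6 (firstChild): h2
After 7 (parentNode): input
After 8 (parentNode): span
After 9 (lastChild): input
After 10 (previousSibling): input (no-op, stayed)
After 11 (parentNode): span
After 12 (firstChild): input

Answer: span > input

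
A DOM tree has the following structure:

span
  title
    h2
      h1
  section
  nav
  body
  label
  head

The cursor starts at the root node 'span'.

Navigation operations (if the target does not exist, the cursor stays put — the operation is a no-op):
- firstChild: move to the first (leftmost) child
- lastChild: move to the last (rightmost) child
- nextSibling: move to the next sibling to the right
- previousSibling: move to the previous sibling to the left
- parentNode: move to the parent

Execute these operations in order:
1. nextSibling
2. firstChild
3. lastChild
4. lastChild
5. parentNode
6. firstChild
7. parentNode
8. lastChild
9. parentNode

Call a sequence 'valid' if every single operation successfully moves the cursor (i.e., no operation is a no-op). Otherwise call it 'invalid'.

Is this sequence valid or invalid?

Answer: invalid

Derivation:
After 1 (nextSibling): span (no-op, stayed)
After 2 (firstChild): title
After 3 (lastChild): h2
After 4 (lastChild): h1
After 5 (parentNode): h2
After 6 (firstChild): h1
After 7 (parentNode): h2
After 8 (lastChild): h1
After 9 (parentNode): h2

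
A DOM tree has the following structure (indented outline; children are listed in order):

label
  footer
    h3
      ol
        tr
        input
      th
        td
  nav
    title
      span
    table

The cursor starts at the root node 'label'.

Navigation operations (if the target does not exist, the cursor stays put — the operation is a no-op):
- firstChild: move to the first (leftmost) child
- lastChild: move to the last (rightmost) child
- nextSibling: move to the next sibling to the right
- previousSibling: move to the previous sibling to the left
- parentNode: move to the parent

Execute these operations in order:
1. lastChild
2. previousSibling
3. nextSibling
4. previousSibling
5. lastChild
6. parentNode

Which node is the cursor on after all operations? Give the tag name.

Answer: footer

Derivation:
After 1 (lastChild): nav
After 2 (previousSibling): footer
After 3 (nextSibling): nav
After 4 (previousSibling): footer
After 5 (lastChild): h3
After 6 (parentNode): footer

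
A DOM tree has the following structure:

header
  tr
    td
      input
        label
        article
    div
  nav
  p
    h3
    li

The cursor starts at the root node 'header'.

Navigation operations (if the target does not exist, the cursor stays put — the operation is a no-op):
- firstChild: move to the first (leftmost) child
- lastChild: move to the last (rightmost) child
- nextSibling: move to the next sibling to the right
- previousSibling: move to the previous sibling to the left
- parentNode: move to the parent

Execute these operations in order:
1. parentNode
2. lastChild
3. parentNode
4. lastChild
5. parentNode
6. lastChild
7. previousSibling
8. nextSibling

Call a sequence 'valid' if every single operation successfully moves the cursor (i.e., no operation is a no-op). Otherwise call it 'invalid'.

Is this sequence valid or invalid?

After 1 (parentNode): header (no-op, stayed)
After 2 (lastChild): p
After 3 (parentNode): header
After 4 (lastChild): p
After 5 (parentNode): header
After 6 (lastChild): p
After 7 (previousSibling): nav
After 8 (nextSibling): p

Answer: invalid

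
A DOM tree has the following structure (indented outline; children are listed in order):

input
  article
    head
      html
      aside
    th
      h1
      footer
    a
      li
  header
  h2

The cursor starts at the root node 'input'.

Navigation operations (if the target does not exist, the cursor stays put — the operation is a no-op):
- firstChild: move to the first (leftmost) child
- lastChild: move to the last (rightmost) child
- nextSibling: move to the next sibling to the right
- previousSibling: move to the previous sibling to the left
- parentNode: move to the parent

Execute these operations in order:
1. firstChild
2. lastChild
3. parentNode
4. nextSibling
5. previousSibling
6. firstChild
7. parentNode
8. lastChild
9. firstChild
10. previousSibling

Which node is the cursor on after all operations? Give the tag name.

After 1 (firstChild): article
After 2 (lastChild): a
After 3 (parentNode): article
After 4 (nextSibling): header
After 5 (previousSibling): article
After 6 (firstChild): head
After 7 (parentNode): article
After 8 (lastChild): a
After 9 (firstChild): li
After 10 (previousSibling): li (no-op, stayed)

Answer: li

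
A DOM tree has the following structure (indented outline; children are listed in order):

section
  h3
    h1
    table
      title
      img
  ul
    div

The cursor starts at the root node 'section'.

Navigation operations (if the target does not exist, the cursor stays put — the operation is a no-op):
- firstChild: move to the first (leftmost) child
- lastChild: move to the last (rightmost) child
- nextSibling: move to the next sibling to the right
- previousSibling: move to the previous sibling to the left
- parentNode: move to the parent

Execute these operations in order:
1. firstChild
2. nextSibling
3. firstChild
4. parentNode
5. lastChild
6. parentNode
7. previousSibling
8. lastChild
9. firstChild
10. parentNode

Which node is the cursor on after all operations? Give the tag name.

Answer: table

Derivation:
After 1 (firstChild): h3
After 2 (nextSibling): ul
After 3 (firstChild): div
After 4 (parentNode): ul
After 5 (lastChild): div
After 6 (parentNode): ul
After 7 (previousSibling): h3
After 8 (lastChild): table
After 9 (firstChild): title
After 10 (parentNode): table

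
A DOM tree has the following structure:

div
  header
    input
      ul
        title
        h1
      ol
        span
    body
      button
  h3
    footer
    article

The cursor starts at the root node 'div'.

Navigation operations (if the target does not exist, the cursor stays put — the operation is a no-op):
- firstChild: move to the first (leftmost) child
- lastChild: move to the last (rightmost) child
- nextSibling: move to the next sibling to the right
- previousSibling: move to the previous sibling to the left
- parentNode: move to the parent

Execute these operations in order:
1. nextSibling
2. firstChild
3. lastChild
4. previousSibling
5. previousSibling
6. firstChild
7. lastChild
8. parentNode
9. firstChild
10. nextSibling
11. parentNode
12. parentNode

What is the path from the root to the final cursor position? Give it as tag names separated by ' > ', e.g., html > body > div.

After 1 (nextSibling): div (no-op, stayed)
After 2 (firstChild): header
After 3 (lastChild): body
After 4 (previousSibling): input
After 5 (previousSibling): input (no-op, stayed)
After 6 (firstChild): ul
After 7 (lastChild): h1
After 8 (parentNode): ul
After 9 (firstChild): title
After 10 (nextSibling): h1
After 11 (parentNode): ul
After 12 (parentNode): input

Answer: div > header > input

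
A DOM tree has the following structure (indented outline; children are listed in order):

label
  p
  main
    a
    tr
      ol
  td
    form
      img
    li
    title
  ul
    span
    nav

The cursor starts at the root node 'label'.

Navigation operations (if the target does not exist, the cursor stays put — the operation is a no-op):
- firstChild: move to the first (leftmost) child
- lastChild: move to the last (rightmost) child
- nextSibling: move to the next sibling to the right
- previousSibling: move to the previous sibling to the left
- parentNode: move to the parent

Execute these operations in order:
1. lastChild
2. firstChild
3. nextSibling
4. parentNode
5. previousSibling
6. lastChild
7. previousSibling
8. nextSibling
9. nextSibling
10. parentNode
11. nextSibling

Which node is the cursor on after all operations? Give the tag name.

Answer: ul

Derivation:
After 1 (lastChild): ul
After 2 (firstChild): span
After 3 (nextSibling): nav
After 4 (parentNode): ul
After 5 (previousSibling): td
After 6 (lastChild): title
After 7 (previousSibling): li
After 8 (nextSibling): title
After 9 (nextSibling): title (no-op, stayed)
After 10 (parentNode): td
After 11 (nextSibling): ul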